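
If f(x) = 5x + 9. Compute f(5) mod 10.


f(5) = 34
34 mod 10 = 4

4


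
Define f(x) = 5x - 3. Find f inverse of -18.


Solve 5x - 3 = -18
x = (-18 + 3) / 5 = -3

-3


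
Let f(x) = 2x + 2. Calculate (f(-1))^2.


f(-1) = 0
(0)^2 = 0

0


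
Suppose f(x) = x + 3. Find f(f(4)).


10


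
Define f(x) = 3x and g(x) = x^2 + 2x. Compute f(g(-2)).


g(-2) = 0
f(0) = 0

0


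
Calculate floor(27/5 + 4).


27/5 = 5.4
5.4 + 4 = 9.4
floor(9.4) = 9

9


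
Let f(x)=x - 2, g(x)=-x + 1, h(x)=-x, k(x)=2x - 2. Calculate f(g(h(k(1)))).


k(1) = 0
h(0) = 0
g(0) = 1
f(1) = -1

-1


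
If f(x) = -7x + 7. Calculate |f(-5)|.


f(-5) = 42
|42| = 42

42


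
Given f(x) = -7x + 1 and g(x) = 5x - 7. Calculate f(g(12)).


-370


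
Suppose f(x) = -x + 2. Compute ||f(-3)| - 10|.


f(-3) = 5
|5| = 5
|5 - 10| = 5

5


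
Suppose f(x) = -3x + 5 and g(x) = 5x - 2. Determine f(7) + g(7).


f(7) = -16
g(7) = 33
Sum = 17

17


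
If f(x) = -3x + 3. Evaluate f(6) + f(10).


f(6) = -15
f(10) = -27
Sum = -42

-42


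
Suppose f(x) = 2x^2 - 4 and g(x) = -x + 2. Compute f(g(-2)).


g(-2) = 4
f(4) = 2*(4)^2 - 4 = 28

28


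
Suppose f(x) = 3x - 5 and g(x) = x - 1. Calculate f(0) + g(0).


f(0) = -5
g(0) = -1
Sum = -6

-6


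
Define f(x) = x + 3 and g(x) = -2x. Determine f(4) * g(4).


f(4) = 7
g(4) = -8
Product = -56

-56


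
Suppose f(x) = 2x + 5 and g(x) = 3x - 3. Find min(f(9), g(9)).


f(9) = 23
g(9) = 24
min = 23

23


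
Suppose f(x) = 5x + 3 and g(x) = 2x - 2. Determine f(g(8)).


g(8) = 14
f(14) = 73

73


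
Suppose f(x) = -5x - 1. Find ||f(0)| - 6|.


f(0) = -1
|-1| = 1
|1 - 6| = 5

5


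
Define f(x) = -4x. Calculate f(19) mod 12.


f(19) = -76
-76 mod 12 = 8

8


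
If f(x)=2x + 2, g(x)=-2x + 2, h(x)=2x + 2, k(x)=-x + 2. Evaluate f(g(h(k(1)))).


k(1) = 1
h(1) = 4
g(4) = -6
f(-6) = -10

-10


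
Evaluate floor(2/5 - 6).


2/5 = 0.4
0.4 - 6 = -5.6
floor(-5.6) = -6

-6


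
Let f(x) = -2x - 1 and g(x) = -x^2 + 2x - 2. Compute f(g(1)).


g(1) = -1
f(-1) = 1

1


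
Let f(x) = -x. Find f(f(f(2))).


f(2) = -2
f(-2) = 2
f(2) = -2

-2


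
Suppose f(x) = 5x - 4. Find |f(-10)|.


54


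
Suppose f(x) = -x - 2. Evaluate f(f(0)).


f(0) = -2
f(-2) = 0

0


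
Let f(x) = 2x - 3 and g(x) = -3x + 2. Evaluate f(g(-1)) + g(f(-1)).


f(g(-1)) = 7
g(f(-1)) = 17
Sum = 24

24


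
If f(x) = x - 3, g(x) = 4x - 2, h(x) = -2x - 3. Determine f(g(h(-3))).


h(-3) = 3
g(3) = 10
f(10) = 7

7


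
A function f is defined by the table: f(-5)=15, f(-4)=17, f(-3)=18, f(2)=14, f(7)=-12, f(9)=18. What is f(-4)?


Reading from the table at x = -4

17


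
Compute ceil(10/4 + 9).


10/4 = 2.5
2.5 + 9 = 11.5
ceil(11.5) = 12

12


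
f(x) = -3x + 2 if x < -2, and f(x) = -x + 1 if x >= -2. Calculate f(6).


6 satisfies x >= -2
f(6) = -5

-5


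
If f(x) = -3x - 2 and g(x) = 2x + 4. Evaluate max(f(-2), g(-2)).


f(-2) = 4
g(-2) = 0
max = 4

4


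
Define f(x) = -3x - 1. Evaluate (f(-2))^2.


f(-2) = 5
(5)^2 = 25

25


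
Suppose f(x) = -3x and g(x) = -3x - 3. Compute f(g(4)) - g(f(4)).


f(g(4)) = 45
g(f(4)) = 33
Difference = 12

12


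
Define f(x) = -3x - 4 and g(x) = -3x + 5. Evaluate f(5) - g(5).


f(5) = -19
g(5) = -10
Difference = -9

-9


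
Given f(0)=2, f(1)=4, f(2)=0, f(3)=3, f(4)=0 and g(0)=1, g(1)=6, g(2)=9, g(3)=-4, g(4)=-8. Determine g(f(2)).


1


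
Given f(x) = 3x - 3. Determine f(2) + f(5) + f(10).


42


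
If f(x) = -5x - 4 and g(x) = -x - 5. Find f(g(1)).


26


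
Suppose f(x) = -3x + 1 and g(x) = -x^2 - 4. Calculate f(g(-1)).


g(-1) = -5
f(-5) = 16

16


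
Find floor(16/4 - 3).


16/4 = 4
4 - 3 = 1
floor(1) = 1

1


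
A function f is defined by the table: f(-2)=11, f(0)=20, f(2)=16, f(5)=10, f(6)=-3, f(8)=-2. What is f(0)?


Reading from the table at x = 0

20


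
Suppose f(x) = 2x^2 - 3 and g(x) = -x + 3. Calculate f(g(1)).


g(1) = 2
f(2) = 2*(2)^2 - 3 = 5

5


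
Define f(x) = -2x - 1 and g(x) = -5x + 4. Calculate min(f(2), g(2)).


f(2) = -5
g(2) = -6
min = -6

-6


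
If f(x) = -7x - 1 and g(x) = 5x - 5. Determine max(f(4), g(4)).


f(4) = -29
g(4) = 15
max = 15

15


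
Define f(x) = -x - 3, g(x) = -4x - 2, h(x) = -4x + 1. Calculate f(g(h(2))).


h(2) = -7
g(-7) = 26
f(26) = -29

-29


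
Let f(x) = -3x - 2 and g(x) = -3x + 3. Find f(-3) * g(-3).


f(-3) = 7
g(-3) = 12
Product = 84

84


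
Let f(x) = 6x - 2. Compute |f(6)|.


f(6) = 34
|34| = 34

34


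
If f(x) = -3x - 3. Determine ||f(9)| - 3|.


27


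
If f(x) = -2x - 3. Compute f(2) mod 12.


f(2) = -7
-7 mod 12 = 5

5


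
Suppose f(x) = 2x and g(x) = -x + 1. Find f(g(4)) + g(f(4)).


f(g(4)) = -6
g(f(4)) = -7
Sum = -13

-13


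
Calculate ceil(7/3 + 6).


7/3 = 2.3333
2.3333 + 6 = 8.3333
ceil(8.3333) = 9

9


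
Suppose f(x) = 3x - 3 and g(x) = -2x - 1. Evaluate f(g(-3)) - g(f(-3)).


f(g(-3)) = 12
g(f(-3)) = 23
Difference = -11

-11


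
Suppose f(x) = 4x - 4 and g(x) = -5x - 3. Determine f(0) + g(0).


f(0) = -4
g(0) = -3
Sum = -7

-7


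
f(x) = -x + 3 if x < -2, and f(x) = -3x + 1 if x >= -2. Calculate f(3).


3 satisfies x >= -2
f(3) = -8

-8


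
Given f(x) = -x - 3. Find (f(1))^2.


f(1) = -4
(-4)^2 = 16

16


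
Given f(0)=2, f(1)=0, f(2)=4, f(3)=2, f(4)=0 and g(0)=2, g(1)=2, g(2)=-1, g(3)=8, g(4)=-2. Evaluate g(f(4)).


f(4) = 0
g(0) = 2

2


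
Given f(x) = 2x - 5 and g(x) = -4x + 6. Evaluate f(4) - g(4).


f(4) = 3
g(4) = -10
Difference = 13

13


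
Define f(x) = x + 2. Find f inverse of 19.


17


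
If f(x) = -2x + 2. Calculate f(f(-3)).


f(-3) = 8
f(8) = -14

-14


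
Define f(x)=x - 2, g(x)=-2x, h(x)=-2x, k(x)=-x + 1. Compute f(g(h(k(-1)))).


k(-1) = 2
h(2) = -4
g(-4) = 8
f(8) = 6

6


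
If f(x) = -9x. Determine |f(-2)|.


f(-2) = 18
|18| = 18

18


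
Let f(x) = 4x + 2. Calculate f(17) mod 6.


4


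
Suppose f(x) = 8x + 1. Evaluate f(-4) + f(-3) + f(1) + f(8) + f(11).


f(-4) = -31
f(-3) = -23
f(1) = 9
f(8) = 65
f(11) = 89
Sum = 109

109


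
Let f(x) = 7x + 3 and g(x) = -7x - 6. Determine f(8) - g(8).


f(8) = 59
g(8) = -62
Difference = 121

121


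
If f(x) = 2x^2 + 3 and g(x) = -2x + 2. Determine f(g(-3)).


g(-3) = 8
f(8) = 2*(8)^2 + 3 = 131

131


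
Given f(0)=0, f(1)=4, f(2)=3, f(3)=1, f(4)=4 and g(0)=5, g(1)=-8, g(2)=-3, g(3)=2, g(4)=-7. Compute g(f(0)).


5


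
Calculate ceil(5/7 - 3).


5/7 = 0.7143
0.7143 - 3 = -2.2857
ceil(-2.2857) = -2

-2


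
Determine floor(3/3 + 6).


3/3 = 1
1 + 6 = 7
floor(7) = 7

7


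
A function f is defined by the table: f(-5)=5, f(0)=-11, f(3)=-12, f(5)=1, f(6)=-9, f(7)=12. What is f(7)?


Reading from the table at x = 7

12


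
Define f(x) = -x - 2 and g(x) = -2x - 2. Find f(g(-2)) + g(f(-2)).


-6


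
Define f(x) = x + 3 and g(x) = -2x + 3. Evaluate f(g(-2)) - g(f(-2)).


9


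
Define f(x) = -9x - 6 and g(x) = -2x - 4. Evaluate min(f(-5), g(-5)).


f(-5) = 39
g(-5) = 6
min = 6

6


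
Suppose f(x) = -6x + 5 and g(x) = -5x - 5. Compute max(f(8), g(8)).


-43


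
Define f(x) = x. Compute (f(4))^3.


f(4) = 4
(4)^3 = 64

64


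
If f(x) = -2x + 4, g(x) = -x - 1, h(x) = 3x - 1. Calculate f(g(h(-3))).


h(-3) = -10
g(-10) = 9
f(9) = -14

-14


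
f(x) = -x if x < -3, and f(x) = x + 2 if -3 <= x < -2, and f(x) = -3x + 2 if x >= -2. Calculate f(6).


6 satisfies x >= -2
f(6) = -16

-16


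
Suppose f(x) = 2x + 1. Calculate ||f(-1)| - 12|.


f(-1) = -1
|-1| = 1
|1 - 12| = 11

11


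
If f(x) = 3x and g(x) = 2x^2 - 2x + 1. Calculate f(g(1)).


g(1) = 1
f(1) = 3

3


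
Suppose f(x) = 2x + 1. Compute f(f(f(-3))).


-17


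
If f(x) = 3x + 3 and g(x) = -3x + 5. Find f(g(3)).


g(3) = -4
f(-4) = -9

-9


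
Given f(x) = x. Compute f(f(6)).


6


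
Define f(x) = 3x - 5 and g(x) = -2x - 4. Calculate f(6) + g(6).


f(6) = 13
g(6) = -16
Sum = -3

-3


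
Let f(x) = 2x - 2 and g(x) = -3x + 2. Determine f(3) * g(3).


f(3) = 4
g(3) = -7
Product = -28

-28


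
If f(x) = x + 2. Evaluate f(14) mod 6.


f(14) = 16
16 mod 6 = 4

4


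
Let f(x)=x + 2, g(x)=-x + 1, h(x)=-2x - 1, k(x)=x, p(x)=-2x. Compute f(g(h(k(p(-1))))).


p(-1) = 2
k(2) = 2
h(2) = -5
g(-5) = 6
f(6) = 8

8


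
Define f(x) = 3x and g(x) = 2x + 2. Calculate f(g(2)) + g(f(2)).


f(g(2)) = 18
g(f(2)) = 14
Sum = 32

32


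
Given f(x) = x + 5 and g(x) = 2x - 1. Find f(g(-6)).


g(-6) = -13
f(-13) = -8

-8


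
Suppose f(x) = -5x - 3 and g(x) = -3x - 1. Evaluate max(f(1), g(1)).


f(1) = -8
g(1) = -4
max = -4

-4


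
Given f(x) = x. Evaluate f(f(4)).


f(4) = 4
f(4) = 4

4


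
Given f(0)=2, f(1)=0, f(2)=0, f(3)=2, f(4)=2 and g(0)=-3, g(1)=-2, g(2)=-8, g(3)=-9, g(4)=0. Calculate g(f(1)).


f(1) = 0
g(0) = -3

-3


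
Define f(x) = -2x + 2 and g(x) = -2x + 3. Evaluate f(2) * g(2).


f(2) = -2
g(2) = -1
Product = 2

2


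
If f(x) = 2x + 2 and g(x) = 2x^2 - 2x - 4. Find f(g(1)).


g(1) = -4
f(-4) = -6

-6


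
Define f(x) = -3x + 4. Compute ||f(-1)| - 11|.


4


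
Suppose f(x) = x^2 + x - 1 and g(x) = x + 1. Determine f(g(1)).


g(1) = 2
f(2) = 1*(2)^2 + 1*(2) - 1 = 5

5


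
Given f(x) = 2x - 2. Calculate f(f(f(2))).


f(2) = 2
f(2) = 2
f(2) = 2

2


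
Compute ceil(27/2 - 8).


27/2 = 13.5
13.5 - 8 = 5.5
ceil(5.5) = 6

6


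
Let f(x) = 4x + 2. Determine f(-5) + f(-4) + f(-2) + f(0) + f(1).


f(-5) = -18
f(-4) = -14
f(-2) = -6
f(0) = 2
f(1) = 6
Sum = -30

-30


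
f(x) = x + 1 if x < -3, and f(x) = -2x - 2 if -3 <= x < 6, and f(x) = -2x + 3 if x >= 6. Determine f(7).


7 satisfies x >= 6
f(7) = -11

-11


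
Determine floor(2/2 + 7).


2/2 = 1
1 + 7 = 8
floor(8) = 8

8


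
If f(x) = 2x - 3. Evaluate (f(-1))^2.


f(-1) = -5
(-5)^2 = 25

25


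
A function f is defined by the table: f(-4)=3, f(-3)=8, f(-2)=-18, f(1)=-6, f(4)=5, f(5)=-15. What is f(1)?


-6


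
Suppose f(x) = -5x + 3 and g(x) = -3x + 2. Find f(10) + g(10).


f(10) = -47
g(10) = -28
Sum = -75

-75


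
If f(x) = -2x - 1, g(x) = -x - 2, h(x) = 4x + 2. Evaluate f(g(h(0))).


7


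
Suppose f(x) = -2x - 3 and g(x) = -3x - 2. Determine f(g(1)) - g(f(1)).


-6


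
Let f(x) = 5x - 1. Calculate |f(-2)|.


f(-2) = -11
|-11| = 11

11


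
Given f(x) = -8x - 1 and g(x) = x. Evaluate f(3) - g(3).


f(3) = -25
g(3) = 3
Difference = -28

-28


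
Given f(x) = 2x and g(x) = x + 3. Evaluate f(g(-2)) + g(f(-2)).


f(g(-2)) = 2
g(f(-2)) = -1
Sum = 1

1


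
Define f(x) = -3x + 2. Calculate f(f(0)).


f(0) = 2
f(2) = -4

-4


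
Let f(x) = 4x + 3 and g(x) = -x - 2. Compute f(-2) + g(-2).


f(-2) = -5
g(-2) = 0
Sum = -5

-5


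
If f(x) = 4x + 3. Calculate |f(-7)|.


f(-7) = -25
|-25| = 25

25


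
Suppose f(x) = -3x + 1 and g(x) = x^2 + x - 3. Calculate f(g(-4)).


g(-4) = 9
f(9) = -26

-26


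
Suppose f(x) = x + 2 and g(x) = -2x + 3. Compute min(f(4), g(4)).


f(4) = 6
g(4) = -5
min = -5

-5


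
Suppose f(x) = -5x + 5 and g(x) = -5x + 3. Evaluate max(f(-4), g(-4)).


f(-4) = 25
g(-4) = 23
max = 25

25


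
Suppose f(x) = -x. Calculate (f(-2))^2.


f(-2) = 2
(2)^2 = 4

4


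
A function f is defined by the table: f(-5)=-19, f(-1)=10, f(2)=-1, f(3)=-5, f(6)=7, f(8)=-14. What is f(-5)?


Reading from the table at x = -5

-19


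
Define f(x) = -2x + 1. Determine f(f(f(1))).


-5


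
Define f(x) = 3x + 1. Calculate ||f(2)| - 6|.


f(2) = 7
|7| = 7
|7 - 6| = 1

1


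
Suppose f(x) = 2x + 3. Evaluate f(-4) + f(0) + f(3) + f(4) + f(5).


f(-4) = -5
f(0) = 3
f(3) = 9
f(4) = 11
f(5) = 13
Sum = 31

31


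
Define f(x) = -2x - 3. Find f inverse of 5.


Solve -2x - 3 = 5
x = (5 + 3) / (-2) = -4

-4


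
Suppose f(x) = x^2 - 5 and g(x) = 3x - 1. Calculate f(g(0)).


g(0) = -1
f(-1) = 1*(-1)^2 - 5 = -4

-4


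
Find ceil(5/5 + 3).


4


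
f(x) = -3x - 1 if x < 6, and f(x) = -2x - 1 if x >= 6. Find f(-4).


-4 satisfies x < 6
f(-4) = 11

11


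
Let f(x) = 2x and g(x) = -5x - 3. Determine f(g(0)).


g(0) = -3
f(-3) = -6

-6


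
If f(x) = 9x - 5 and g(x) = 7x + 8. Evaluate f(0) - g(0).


f(0) = -5
g(0) = 8
Difference = -13

-13


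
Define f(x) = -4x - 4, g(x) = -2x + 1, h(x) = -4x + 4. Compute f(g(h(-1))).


h(-1) = 8
g(8) = -15
f(-15) = 56

56


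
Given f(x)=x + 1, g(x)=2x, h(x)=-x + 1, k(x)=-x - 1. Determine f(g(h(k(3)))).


k(3) = -4
h(-4) = 5
g(5) = 10
f(10) = 11

11


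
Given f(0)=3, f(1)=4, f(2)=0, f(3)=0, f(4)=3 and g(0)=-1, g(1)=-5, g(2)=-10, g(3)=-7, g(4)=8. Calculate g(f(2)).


f(2) = 0
g(0) = -1

-1


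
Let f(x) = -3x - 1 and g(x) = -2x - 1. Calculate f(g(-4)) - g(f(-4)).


f(g(-4)) = -22
g(f(-4)) = -23
Difference = 1

1


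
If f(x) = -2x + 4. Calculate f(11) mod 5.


f(11) = -18
-18 mod 5 = 2

2


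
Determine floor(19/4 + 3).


7


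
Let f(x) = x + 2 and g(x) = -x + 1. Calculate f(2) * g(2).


f(2) = 4
g(2) = -1
Product = -4

-4


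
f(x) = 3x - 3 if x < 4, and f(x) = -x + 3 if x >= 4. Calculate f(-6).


-6 satisfies x < 4
f(-6) = -21

-21


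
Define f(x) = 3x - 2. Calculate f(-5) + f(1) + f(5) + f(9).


f(-5) = -17
f(1) = 1
f(5) = 13
f(9) = 25
Sum = 22

22


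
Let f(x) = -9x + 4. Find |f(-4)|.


40


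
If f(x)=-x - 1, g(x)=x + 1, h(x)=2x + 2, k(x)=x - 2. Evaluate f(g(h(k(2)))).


k(2) = 0
h(0) = 2
g(2) = 3
f(3) = -4

-4


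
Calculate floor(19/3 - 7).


19/3 = 6.3333
6.3333 - 7 = -0.6667
floor(-0.6667) = -1

-1


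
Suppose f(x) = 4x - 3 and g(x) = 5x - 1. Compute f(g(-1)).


g(-1) = -6
f(-6) = -27

-27


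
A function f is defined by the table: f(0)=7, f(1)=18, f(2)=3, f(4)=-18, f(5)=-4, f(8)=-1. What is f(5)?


Reading from the table at x = 5

-4


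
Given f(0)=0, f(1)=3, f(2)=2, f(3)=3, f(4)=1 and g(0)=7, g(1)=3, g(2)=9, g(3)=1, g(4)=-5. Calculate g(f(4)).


f(4) = 1
g(1) = 3

3


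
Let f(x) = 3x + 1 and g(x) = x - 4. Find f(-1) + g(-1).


f(-1) = -2
g(-1) = -5
Sum = -7

-7


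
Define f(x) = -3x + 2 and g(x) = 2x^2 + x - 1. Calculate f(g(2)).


g(2) = 9
f(9) = -25

-25


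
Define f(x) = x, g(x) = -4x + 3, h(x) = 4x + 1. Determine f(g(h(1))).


h(1) = 5
g(5) = -17
f(-17) = -17

-17


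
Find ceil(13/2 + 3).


13/2 = 6.5
6.5 + 3 = 9.5
ceil(9.5) = 10

10


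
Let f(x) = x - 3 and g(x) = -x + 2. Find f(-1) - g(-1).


f(-1) = -4
g(-1) = 3
Difference = -7

-7


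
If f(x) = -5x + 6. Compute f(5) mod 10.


f(5) = -19
-19 mod 10 = 1

1


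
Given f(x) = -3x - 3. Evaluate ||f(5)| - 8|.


10


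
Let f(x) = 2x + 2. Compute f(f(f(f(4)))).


f(4) = 10
f(10) = 22
f(22) = 46
f(46) = 94

94


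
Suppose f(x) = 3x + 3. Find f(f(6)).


66


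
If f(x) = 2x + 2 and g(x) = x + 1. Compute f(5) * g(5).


f(5) = 12
g(5) = 6
Product = 72

72


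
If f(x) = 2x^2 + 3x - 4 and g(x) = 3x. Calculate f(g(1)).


g(1) = 3
f(3) = 2*(3)^2 + 3*(3) - 4 = 23

23


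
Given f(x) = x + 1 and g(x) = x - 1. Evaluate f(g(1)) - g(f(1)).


f(g(1)) = 1
g(f(1)) = 1
Difference = 0

0


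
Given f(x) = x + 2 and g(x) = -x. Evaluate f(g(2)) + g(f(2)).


-4


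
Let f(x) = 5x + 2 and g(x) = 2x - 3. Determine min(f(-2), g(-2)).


f(-2) = -8
g(-2) = -7
min = -8

-8


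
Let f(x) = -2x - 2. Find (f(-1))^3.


f(-1) = 0
(0)^3 = 0

0


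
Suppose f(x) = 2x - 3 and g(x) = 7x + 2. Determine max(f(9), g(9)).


f(9) = 15
g(9) = 65
max = 65

65


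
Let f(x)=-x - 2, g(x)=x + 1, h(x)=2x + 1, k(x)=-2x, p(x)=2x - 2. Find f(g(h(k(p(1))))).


p(1) = 0
k(0) = 0
h(0) = 1
g(1) = 2
f(2) = -4

-4


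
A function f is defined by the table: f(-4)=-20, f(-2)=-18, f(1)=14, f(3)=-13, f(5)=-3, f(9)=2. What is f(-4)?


-20


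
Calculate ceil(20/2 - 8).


20/2 = 10
10 - 8 = 2
ceil(2) = 2

2


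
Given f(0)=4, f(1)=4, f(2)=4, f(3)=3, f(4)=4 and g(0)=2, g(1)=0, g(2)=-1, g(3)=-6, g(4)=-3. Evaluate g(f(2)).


f(2) = 4
g(4) = -3

-3


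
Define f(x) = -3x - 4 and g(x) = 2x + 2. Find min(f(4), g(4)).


-16


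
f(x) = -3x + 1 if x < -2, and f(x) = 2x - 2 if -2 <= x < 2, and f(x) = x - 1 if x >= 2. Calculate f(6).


6 satisfies x >= 2
f(6) = 5

5


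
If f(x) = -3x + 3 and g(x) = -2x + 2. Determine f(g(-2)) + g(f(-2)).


f(g(-2)) = -15
g(f(-2)) = -16
Sum = -31

-31


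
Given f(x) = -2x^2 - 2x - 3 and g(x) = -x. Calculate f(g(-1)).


-7


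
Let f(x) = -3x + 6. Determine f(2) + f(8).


f(2) = 0
f(8) = -18
Sum = -18

-18


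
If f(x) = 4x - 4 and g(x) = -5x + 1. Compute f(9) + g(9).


f(9) = 32
g(9) = -44
Sum = -12

-12


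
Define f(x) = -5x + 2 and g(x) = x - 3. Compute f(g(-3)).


32


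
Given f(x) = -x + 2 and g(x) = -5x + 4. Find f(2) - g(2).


6


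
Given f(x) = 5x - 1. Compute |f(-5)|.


f(-5) = -26
|-26| = 26

26


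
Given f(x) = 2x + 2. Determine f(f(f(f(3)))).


f(3) = 8
f(8) = 18
f(18) = 38
f(38) = 78

78


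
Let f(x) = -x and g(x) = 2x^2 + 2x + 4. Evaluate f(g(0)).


-4


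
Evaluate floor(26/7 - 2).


26/7 = 3.7143
3.7143 - 2 = 1.7143
floor(1.7143) = 1

1


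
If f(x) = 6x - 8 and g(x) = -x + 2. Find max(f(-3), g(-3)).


f(-3) = -26
g(-3) = 5
max = 5

5


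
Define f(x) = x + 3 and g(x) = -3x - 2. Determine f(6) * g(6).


f(6) = 9
g(6) = -20
Product = -180

-180


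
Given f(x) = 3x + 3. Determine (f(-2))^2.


f(-2) = -3
(-3)^2 = 9

9


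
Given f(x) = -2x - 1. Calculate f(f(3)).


f(3) = -7
f(-7) = 13

13


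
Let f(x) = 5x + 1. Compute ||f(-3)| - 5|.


9


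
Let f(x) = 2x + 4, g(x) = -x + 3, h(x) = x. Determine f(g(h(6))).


h(6) = 6
g(6) = -3
f(-3) = -2

-2


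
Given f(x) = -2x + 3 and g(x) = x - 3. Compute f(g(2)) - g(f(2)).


9


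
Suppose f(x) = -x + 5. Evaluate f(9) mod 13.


f(9) = -4
-4 mod 13 = 9

9


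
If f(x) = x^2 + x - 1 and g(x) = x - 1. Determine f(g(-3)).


11


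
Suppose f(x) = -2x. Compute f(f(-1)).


-4


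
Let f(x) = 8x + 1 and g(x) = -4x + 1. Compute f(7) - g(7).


f(7) = 57
g(7) = -27
Difference = 84

84


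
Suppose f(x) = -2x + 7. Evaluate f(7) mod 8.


f(7) = -7
-7 mod 8 = 1

1


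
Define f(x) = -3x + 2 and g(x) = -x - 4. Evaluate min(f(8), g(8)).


f(8) = -22
g(8) = -12
min = -22

-22


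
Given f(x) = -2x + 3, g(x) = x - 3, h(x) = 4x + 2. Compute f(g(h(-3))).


h(-3) = -10
g(-10) = -13
f(-13) = 29

29


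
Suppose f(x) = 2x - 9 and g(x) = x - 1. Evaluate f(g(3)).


g(3) = 2
f(2) = -5

-5


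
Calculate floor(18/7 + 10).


18/7 = 2.5714
2.5714 + 10 = 12.5714
floor(12.5714) = 12

12


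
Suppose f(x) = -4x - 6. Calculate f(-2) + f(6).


f(-2) = 2
f(6) = -30
Sum = -28

-28


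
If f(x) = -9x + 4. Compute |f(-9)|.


f(-9) = 85
|85| = 85

85


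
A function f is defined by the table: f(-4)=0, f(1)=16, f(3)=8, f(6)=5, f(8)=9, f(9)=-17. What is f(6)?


Reading from the table at x = 6

5


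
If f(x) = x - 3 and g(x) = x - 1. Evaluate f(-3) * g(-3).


f(-3) = -6
g(-3) = -4
Product = 24

24


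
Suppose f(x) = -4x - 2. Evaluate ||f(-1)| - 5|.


f(-1) = 2
|2| = 2
|2 - 5| = 3

3


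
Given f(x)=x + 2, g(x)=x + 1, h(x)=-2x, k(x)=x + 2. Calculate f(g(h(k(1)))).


k(1) = 3
h(3) = -6
g(-6) = -5
f(-5) = -3

-3


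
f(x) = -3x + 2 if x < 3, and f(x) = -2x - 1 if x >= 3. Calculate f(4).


4 satisfies x >= 3
f(4) = -9

-9


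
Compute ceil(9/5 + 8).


9/5 = 1.8
1.8 + 8 = 9.8
ceil(9.8) = 10

10


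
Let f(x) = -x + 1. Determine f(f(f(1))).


f(1) = 0
f(0) = 1
f(1) = 0

0


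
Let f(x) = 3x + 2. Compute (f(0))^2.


f(0) = 2
(2)^2 = 4

4


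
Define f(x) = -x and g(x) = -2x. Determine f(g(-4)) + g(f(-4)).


f(g(-4)) = -8
g(f(-4)) = -8
Sum = -16

-16


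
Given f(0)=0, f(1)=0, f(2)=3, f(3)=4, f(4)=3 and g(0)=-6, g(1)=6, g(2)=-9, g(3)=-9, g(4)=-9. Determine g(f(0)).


f(0) = 0
g(0) = -6

-6


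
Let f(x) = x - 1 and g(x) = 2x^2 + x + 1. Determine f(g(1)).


g(1) = 4
f(4) = 3

3


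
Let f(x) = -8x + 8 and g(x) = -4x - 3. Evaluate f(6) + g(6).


-67


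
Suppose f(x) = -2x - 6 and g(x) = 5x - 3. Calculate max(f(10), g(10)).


f(10) = -26
g(10) = 47
max = 47

47


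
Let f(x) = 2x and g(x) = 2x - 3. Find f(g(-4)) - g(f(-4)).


f(g(-4)) = -22
g(f(-4)) = -19
Difference = -3

-3


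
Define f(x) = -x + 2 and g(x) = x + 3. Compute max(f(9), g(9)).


12


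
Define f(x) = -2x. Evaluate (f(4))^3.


f(4) = -8
(-8)^3 = -512

-512


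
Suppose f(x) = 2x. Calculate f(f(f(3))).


f(3) = 6
f(6) = 12
f(12) = 24

24


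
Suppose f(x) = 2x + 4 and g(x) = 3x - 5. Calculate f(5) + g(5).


f(5) = 14
g(5) = 10
Sum = 24

24


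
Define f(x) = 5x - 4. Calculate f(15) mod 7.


f(15) = 71
71 mod 7 = 1

1


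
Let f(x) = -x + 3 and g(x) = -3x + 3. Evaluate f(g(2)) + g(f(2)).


6


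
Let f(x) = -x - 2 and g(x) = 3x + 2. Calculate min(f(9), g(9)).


f(9) = -11
g(9) = 29
min = -11

-11


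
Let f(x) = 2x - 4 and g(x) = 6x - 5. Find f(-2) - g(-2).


f(-2) = -8
g(-2) = -17
Difference = 9

9


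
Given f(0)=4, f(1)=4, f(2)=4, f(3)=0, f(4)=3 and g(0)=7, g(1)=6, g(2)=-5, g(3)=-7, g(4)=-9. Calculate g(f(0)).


f(0) = 4
g(4) = -9

-9


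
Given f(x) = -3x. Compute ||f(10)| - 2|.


f(10) = -30
|-30| = 30
|30 - 2| = 28

28


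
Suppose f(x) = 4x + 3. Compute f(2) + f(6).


f(2) = 11
f(6) = 27
Sum = 38

38


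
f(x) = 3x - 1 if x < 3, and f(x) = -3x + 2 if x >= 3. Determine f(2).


2 satisfies x < 3
f(2) = 5

5


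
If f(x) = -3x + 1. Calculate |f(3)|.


f(3) = -8
|-8| = 8

8


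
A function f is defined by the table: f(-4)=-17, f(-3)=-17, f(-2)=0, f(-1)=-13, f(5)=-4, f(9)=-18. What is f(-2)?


0


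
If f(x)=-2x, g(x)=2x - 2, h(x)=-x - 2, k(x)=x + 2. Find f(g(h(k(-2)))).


k(-2) = 0
h(0) = -2
g(-2) = -6
f(-6) = 12

12


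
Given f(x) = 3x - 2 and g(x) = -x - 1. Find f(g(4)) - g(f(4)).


f(g(4)) = -17
g(f(4)) = -11
Difference = -6

-6


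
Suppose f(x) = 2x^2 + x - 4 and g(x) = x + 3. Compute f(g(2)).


g(2) = 5
f(5) = 2*(5)^2 + 1*(5) - 4 = 51

51


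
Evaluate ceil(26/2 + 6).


19


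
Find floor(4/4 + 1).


2


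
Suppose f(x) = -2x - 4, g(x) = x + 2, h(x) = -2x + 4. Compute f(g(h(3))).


h(3) = -2
g(-2) = 0
f(0) = -4

-4


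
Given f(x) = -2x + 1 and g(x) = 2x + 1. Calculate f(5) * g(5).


f(5) = -9
g(5) = 11
Product = -99

-99


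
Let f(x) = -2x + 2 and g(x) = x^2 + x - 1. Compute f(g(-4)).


-20


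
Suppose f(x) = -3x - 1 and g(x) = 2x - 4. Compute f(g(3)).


g(3) = 2
f(2) = -7

-7


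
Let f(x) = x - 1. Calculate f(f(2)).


f(2) = 1
f(1) = 0

0


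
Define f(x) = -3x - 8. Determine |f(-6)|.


f(-6) = 10
|10| = 10

10


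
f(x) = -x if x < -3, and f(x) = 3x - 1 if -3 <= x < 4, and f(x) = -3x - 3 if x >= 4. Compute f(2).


2 satisfies -3 <= x < 4
f(2) = 5

5


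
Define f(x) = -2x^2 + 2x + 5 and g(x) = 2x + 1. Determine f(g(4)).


g(4) = 9
f(9) = (-2)*(9)^2 + 2*(9) + 5 = -139

-139


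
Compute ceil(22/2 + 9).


20


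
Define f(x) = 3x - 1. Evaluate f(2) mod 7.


f(2) = 5
5 mod 7 = 5

5


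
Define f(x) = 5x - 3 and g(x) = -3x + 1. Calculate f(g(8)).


g(8) = -23
f(-23) = -118

-118


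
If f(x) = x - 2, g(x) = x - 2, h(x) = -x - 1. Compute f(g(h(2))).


h(2) = -3
g(-3) = -5
f(-5) = -7

-7


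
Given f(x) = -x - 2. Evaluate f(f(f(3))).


f(3) = -5
f(-5) = 3
f(3) = -5

-5


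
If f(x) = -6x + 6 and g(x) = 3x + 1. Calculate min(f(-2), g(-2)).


-5


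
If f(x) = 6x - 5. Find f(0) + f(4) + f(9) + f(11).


f(0) = -5
f(4) = 19
f(9) = 49
f(11) = 61
Sum = 124

124


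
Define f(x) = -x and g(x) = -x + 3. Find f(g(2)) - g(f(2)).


-6


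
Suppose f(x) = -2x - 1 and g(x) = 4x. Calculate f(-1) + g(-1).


f(-1) = 1
g(-1) = -4
Sum = -3

-3


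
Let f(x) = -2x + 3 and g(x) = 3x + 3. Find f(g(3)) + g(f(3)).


-27


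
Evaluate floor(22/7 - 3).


0


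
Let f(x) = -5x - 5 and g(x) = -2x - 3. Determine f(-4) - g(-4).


f(-4) = 15
g(-4) = 5
Difference = 10

10


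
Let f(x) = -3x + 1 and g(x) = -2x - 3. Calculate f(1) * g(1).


f(1) = -2
g(1) = -5
Product = 10

10


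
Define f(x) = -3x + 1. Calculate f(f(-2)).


-20


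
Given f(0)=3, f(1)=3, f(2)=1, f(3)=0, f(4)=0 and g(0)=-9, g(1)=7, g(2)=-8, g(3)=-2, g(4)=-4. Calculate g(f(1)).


-2


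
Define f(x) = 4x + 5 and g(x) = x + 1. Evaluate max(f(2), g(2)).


f(2) = 13
g(2) = 3
max = 13

13


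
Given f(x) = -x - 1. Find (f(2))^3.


f(2) = -3
(-3)^3 = -27

-27


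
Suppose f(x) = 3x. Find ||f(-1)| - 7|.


f(-1) = -3
|-3| = 3
|3 - 7| = 4

4


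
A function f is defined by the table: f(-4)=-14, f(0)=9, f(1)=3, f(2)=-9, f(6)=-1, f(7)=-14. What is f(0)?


Reading from the table at x = 0

9


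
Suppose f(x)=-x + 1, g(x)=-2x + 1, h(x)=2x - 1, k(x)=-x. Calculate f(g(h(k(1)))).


k(1) = -1
h(-1) = -3
g(-3) = 7
f(7) = -6

-6


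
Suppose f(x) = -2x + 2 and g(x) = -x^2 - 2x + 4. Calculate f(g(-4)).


g(-4) = -4
f(-4) = 10

10


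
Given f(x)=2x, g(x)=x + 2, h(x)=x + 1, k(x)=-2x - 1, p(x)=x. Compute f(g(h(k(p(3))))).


p(3) = 3
k(3) = -7
h(-7) = -6
g(-6) = -4
f(-4) = -8

-8


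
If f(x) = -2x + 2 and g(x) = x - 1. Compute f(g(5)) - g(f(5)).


3


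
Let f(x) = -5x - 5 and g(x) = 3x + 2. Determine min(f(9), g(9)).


f(9) = -50
g(9) = 29
min = -50

-50


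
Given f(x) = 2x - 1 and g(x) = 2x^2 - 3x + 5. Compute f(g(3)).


27


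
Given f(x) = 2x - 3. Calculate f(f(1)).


-5


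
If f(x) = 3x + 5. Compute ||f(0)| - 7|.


f(0) = 5
|5| = 5
|5 - 7| = 2

2


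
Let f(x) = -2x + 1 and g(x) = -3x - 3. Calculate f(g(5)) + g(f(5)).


f(g(5)) = 37
g(f(5)) = 24
Sum = 61

61


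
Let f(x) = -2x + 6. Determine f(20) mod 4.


f(20) = -34
-34 mod 4 = 2

2


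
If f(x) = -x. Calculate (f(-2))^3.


f(-2) = 2
(2)^3 = 8

8


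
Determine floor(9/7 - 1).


9/7 = 1.2857
1.2857 - 1 = 0.2857
floor(0.2857) = 0

0


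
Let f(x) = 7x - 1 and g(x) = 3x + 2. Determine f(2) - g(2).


f(2) = 13
g(2) = 8
Difference = 5

5


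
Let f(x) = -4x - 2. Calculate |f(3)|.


14


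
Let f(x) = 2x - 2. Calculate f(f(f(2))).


f(2) = 2
f(2) = 2
f(2) = 2

2


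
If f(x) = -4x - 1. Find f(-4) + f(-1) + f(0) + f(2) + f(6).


f(-4) = 15
f(-1) = 3
f(0) = -1
f(2) = -9
f(6) = -25
Sum = -17

-17


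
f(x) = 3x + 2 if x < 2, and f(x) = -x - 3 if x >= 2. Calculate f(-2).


-2 satisfies x < 2
f(-2) = -4

-4


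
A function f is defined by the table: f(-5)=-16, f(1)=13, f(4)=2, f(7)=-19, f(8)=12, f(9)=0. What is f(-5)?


Reading from the table at x = -5

-16


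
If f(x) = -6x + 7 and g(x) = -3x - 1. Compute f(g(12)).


g(12) = -37
f(-37) = 229

229


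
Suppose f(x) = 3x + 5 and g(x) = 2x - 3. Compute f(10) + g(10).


f(10) = 35
g(10) = 17
Sum = 52

52


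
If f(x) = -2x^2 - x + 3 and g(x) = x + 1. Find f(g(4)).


g(4) = 5
f(5) = (-2)*(5)^2 - 1*(5) + 3 = -52

-52


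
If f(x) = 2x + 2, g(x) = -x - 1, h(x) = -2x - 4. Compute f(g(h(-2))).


h(-2) = 0
g(0) = -1
f(-1) = 0

0


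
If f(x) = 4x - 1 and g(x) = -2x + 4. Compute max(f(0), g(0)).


f(0) = -1
g(0) = 4
max = 4

4


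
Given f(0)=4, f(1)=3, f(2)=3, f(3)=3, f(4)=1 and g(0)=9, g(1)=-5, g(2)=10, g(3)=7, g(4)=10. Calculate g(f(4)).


f(4) = 1
g(1) = -5

-5


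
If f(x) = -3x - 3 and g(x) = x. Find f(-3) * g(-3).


f(-3) = 6
g(-3) = -3
Product = -18

-18


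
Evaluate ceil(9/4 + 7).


10


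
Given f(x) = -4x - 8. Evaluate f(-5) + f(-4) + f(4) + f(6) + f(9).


f(-5) = 12
f(-4) = 8
f(4) = -24
f(6) = -32
f(9) = -44
Sum = -80

-80


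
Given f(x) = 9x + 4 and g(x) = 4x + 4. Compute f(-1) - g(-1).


f(-1) = -5
g(-1) = 0
Difference = -5

-5


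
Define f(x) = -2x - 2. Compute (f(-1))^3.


f(-1) = 0
(0)^3 = 0

0


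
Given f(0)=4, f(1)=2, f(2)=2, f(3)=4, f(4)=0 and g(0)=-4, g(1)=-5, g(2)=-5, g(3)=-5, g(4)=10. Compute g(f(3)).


f(3) = 4
g(4) = 10

10


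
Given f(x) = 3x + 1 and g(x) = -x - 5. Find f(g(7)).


-35


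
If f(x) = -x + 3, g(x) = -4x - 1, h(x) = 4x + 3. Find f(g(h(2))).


h(2) = 11
g(11) = -45
f(-45) = 48

48


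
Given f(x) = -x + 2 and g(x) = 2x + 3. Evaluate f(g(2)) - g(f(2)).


f(g(2)) = -5
g(f(2)) = 3
Difference = -8

-8


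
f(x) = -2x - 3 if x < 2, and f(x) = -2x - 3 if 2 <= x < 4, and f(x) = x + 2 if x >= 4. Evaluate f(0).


0 satisfies x < 2
f(0) = -3

-3


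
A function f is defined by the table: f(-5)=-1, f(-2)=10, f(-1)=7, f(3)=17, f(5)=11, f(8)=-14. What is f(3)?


17


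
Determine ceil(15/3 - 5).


15/3 = 5
5 - 5 = 0
ceil(0) = 0

0


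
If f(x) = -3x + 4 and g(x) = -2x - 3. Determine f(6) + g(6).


-29


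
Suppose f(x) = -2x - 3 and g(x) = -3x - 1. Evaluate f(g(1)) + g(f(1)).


f(g(1)) = 5
g(f(1)) = 14
Sum = 19

19


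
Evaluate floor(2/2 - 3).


2/2 = 1
1 - 3 = -2
floor(-2) = -2

-2


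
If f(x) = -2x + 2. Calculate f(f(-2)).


f(-2) = 6
f(6) = -10

-10


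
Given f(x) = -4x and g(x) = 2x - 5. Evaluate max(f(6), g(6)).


f(6) = -24
g(6) = 7
max = 7

7


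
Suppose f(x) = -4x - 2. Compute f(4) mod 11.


f(4) = -18
-18 mod 11 = 4

4


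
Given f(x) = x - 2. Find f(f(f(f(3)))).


f(3) = 1
f(1) = -1
f(-1) = -3
f(-3) = -5

-5


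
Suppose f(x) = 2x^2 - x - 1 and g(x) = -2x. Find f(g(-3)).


g(-3) = 6
f(6) = 2*(6)^2 - 1*(6) - 1 = 65

65


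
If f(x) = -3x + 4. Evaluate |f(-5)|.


f(-5) = 19
|19| = 19

19


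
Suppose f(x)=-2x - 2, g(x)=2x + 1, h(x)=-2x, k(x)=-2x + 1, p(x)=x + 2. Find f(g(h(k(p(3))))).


p(3) = 5
k(5) = -9
h(-9) = 18
g(18) = 37
f(37) = -76

-76


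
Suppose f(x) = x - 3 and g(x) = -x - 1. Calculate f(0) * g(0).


f(0) = -3
g(0) = -1
Product = 3

3


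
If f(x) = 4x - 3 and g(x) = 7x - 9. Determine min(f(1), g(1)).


-2


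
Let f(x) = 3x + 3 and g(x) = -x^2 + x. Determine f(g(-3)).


g(-3) = -12
f(-12) = -33

-33


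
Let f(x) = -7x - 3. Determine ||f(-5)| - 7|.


f(-5) = 32
|32| = 32
|32 - 7| = 25

25


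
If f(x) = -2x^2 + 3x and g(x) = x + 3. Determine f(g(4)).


-77


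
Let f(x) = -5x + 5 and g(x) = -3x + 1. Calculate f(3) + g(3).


f(3) = -10
g(3) = -8
Sum = -18

-18


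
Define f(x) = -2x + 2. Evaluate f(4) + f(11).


f(4) = -6
f(11) = -20
Sum = -26

-26


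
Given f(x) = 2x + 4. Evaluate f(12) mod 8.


f(12) = 28
28 mod 8 = 4

4


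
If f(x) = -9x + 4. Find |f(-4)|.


f(-4) = 40
|40| = 40

40


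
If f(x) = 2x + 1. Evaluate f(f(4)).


19


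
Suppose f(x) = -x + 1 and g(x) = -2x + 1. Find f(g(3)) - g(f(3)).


f(g(3)) = 6
g(f(3)) = 5
Difference = 1

1


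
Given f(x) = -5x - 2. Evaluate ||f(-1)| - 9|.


f(-1) = 3
|3| = 3
|3 - 9| = 6

6


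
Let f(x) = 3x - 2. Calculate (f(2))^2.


f(2) = 4
(4)^2 = 16

16


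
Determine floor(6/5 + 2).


6/5 = 1.2
1.2 + 2 = 3.2
floor(3.2) = 3

3


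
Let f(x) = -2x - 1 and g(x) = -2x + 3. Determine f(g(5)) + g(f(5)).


f(g(5)) = 13
g(f(5)) = 25
Sum = 38

38


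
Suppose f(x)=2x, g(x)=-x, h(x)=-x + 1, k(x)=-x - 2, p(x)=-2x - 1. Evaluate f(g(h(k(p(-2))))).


p(-2) = 3
k(3) = -5
h(-5) = 6
g(6) = -6
f(-6) = -12

-12


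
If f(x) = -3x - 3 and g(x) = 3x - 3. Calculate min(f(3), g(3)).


-12


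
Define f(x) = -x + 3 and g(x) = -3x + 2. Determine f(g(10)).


g(10) = -28
f(-28) = 31

31


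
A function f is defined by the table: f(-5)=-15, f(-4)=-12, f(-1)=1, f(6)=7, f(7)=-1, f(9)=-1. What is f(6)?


Reading from the table at x = 6

7


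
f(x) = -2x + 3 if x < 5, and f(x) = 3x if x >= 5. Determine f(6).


18


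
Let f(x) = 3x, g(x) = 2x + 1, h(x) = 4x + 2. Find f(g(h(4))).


h(4) = 18
g(18) = 37
f(37) = 111

111


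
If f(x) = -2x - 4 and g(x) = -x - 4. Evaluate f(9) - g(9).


f(9) = -22
g(9) = -13
Difference = -9

-9


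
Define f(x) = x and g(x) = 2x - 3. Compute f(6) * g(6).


54


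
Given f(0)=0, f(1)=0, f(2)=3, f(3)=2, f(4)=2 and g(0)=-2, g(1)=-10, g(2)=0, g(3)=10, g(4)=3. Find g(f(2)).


f(2) = 3
g(3) = 10

10


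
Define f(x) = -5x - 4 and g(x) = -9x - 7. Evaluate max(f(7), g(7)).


f(7) = -39
g(7) = -70
max = -39

-39


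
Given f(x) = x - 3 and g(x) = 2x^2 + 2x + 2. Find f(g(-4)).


23


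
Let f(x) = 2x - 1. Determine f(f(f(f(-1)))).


f(-1) = -3
f(-3) = -7
f(-7) = -15
f(-15) = -31

-31


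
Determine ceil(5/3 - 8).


5/3 = 1.6667
1.6667 - 8 = -6.3333
ceil(-6.3333) = -6

-6


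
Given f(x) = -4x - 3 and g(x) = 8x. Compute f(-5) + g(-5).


-23


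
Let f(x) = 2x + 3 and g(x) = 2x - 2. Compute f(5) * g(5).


f(5) = 13
g(5) = 8
Product = 104

104


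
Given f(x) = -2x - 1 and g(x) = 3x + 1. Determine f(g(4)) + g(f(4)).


f(g(4)) = -27
g(f(4)) = -26
Sum = -53

-53


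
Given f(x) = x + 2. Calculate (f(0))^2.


f(0) = 2
(2)^2 = 4

4


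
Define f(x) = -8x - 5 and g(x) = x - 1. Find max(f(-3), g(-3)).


f(-3) = 19
g(-3) = -4
max = 19

19


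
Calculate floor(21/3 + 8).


21/3 = 7
7 + 8 = 15
floor(15) = 15

15


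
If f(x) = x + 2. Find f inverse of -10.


Solve x + 2 = -10
x = (-10 - 2) / 1 = -12

-12


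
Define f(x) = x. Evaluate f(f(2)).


2


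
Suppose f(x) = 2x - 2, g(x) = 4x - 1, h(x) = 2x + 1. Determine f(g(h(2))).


h(2) = 5
g(5) = 19
f(19) = 36

36


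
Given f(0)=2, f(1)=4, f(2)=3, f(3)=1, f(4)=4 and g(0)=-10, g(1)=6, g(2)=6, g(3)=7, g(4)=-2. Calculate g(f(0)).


f(0) = 2
g(2) = 6

6


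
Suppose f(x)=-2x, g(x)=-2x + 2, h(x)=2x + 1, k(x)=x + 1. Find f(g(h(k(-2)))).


k(-2) = -1
h(-1) = -1
g(-1) = 4
f(4) = -8

-8


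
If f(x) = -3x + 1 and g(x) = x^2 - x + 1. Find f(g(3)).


g(3) = 7
f(7) = -20

-20


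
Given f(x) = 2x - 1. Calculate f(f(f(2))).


9


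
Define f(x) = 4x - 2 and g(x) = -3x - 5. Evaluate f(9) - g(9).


f(9) = 34
g(9) = -32
Difference = 66

66


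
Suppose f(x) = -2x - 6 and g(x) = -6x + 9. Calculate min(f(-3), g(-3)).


f(-3) = 0
g(-3) = 27
min = 0

0


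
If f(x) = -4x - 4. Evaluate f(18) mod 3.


f(18) = -76
-76 mod 3 = 2

2


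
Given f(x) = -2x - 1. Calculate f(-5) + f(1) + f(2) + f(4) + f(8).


f(-5) = 9
f(1) = -3
f(2) = -5
f(4) = -9
f(8) = -17
Sum = -25

-25


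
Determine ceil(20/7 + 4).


7


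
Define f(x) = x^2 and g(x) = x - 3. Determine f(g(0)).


g(0) = -3
f(-3) = 1*(-3)^2 = 9

9


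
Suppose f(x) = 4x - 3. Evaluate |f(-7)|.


f(-7) = -31
|-31| = 31

31


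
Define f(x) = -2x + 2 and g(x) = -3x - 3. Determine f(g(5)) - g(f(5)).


17


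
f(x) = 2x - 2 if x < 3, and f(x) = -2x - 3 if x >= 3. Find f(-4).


-4 satisfies x < 3
f(-4) = -10

-10


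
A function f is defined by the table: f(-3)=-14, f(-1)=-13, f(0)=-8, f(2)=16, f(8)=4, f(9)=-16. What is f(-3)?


Reading from the table at x = -3

-14


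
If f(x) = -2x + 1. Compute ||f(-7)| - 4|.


f(-7) = 15
|15| = 15
|15 - 4| = 11

11


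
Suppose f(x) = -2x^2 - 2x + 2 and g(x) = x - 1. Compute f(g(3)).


g(3) = 2
f(2) = (-2)*(2)^2 - 2*(2) + 2 = -10

-10


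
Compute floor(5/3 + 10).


5/3 = 1.6667
1.6667 + 10 = 11.6667
floor(11.6667) = 11

11


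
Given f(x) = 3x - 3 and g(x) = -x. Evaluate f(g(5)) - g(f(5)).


f(g(5)) = -18
g(f(5)) = -12
Difference = -6

-6


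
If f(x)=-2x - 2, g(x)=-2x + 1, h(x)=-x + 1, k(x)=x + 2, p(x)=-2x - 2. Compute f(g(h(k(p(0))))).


p(0) = -2
k(-2) = 0
h(0) = 1
g(1) = -1
f(-1) = 0

0


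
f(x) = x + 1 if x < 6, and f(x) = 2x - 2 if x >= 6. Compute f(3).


3 satisfies x < 6
f(3) = 4

4


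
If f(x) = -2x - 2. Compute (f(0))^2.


f(0) = -2
(-2)^2 = 4

4


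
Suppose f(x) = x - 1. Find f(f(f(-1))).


f(-1) = -2
f(-2) = -3
f(-3) = -4

-4


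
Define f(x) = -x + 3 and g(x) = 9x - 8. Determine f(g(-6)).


65


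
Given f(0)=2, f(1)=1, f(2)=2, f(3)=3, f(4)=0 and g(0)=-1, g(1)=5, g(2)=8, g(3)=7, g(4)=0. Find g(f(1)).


f(1) = 1
g(1) = 5

5


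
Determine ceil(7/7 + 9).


7/7 = 1
1 + 9 = 10
ceil(10) = 10

10


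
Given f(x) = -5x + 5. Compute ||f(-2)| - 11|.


f(-2) = 15
|15| = 15
|15 - 11| = 4

4


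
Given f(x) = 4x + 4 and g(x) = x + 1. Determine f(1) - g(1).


f(1) = 8
g(1) = 2
Difference = 6

6


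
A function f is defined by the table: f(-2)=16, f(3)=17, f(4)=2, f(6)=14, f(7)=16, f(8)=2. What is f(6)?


Reading from the table at x = 6

14


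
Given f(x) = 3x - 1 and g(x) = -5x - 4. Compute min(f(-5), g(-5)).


f(-5) = -16
g(-5) = 21
min = -16

-16


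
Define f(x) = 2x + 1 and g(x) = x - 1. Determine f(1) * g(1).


f(1) = 3
g(1) = 0
Product = 0

0


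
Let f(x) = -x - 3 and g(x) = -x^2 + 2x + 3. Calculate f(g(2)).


g(2) = 3
f(3) = -6

-6


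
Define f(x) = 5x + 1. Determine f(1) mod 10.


6


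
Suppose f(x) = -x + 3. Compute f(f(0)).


0


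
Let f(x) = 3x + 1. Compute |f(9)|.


28


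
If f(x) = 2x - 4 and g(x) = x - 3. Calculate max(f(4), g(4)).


f(4) = 4
g(4) = 1
max = 4

4


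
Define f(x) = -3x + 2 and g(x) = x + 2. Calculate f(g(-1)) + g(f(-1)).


f(g(-1)) = -1
g(f(-1)) = 7
Sum = 6

6


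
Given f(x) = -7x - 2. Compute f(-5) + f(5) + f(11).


f(-5) = 33
f(5) = -37
f(11) = -79
Sum = -83

-83


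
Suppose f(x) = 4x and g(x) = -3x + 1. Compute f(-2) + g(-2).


f(-2) = -8
g(-2) = 7
Sum = -1

-1


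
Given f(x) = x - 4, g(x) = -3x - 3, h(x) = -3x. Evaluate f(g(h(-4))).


h(-4) = 12
g(12) = -39
f(-39) = -43

-43


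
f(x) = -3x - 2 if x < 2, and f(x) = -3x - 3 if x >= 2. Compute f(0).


0 satisfies x < 2
f(0) = -2

-2


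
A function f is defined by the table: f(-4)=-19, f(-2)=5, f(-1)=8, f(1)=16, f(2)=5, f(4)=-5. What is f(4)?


Reading from the table at x = 4

-5


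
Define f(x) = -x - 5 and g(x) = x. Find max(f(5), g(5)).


5


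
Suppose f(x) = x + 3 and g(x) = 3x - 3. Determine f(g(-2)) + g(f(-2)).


f(g(-2)) = -6
g(f(-2)) = 0
Sum = -6

-6


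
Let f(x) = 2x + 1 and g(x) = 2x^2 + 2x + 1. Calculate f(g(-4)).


g(-4) = 25
f(25) = 51

51


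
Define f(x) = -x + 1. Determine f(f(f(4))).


f(4) = -3
f(-3) = 4
f(4) = -3

-3


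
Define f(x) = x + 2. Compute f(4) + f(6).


f(4) = 6
f(6) = 8
Sum = 14

14


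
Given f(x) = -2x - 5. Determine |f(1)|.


f(1) = -7
|-7| = 7

7


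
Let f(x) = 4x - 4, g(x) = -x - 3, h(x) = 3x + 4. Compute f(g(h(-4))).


h(-4) = -8
g(-8) = 5
f(5) = 16

16
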